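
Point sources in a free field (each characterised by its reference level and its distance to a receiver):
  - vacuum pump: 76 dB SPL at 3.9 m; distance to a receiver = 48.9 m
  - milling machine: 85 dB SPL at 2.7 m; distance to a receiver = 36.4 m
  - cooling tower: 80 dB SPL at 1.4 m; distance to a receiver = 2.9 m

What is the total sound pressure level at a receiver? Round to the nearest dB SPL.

74 dB SPL

Propagate each source to the receiver with L = L_ref − 20·log₁₀(r/r_ref), then add intensities.
vacuum pump: 76 − 20·log₁₀(48.9/3.9) = 76 − 21.96 = 54.04 dB SPL.
milling machine: 85 − 20·log₁₀(36.4/2.7) = 85 − 22.59 = 62.41 dB SPL.
cooling tower: 80 − 20·log₁₀(2.9/1.4) = 80 − 6.33 = 73.67 dB SPL.
Σ 10^(L/10) = 2.530e+07 → L_total = 10·log₁₀(2.530e+07) = 74.03 dB SPL.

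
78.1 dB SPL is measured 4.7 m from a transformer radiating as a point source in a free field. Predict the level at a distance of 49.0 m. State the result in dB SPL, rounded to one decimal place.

57.7 dB SPL

Point-source attenuation: ΔL = 20·log₁₀(r₂/r₁) = 20·log₁₀(49.0/4.7) = 20.362 dB.
L₂ = 78.1 − 20·log₁₀(49.0/4.7) = 78.1 − 20.362 = 57.74 dB SPL.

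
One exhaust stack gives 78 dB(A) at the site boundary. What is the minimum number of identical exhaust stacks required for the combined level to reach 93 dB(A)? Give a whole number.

The shortfall is 93 − 78 = 15.0 dB, and N units add 10·log₁₀ N, so need 10·log₁₀ N ≥ 15.0.
N ≥ 10^(15.0/10) = 31.623, so N = 32.

32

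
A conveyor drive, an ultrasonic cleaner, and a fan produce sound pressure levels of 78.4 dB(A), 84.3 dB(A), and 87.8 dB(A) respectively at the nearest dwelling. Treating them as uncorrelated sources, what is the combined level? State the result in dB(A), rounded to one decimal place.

For uncorrelated sources the intensities add, so convert each level to linear form, sum, and take 10·log₁₀ of the total.
Σ 10^(L/10) = 10^(78.4/10) + 10^(84.3/10) + 10^(87.8/10) = 9.409e+08.
L_total = 10·log₁₀(9.409e+08) = 89.74 dB(A).

89.7 dB(A)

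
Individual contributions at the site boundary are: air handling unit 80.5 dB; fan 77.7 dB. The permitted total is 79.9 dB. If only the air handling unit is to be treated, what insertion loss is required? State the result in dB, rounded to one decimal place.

4.6 dB

The untreated sources together contribute 10^(77.7/10) = 5.888e+07, i.e. 77.70 dB.
The limit corresponds to 10^(79.9/10) = 9.772e+07; subtracting the fixed part leaves 3.884e+07 for the air handling unit, i.e. 75.89 dB.
Required insertion loss = 80.5 − 75.89 = 4.61 dB.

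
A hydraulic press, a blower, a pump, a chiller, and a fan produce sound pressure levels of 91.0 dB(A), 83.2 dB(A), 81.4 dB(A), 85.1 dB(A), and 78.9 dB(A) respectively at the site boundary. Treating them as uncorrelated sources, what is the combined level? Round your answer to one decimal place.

93.0 dB(A)

For uncorrelated sources the intensities add, so convert each level to linear form, sum, and take 10·log₁₀ of the total.
Σ 10^(L/10) = 10^(91.0/10) + 10^(83.2/10) + 10^(81.4/10) + 10^(85.1/10) + 10^(78.9/10) = 2.007e+09.
L_total = 10·log₁₀(2.007e+09) = 93.03 dB(A).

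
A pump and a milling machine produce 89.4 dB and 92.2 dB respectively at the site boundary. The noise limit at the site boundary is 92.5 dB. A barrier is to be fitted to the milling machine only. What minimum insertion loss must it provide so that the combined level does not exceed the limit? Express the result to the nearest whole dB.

3 dB

The untreated sources together contribute 10^(89.4/10) = 8.710e+08, i.e. 89.40 dB.
To meet 92.5 dB overall, the treated milling machine may contribute at most 10^(92.5/10) − 8.710e+08 = 9.073e+08, i.e. 89.58 dB.
Required insertion loss = 92.2 − 89.58 = 2.62 dB.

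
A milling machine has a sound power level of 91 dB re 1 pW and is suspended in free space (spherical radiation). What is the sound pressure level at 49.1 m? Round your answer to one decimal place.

Free-field spherical radiation: L_p = L_w − 10·log₁₀(4π·r²), r = 49.1 m.
4π·r² = 3.03e+04 m², 10·log₁₀ of that is 44.814 dB.
L_p = 91 − 44.814 = 46.19 dB.

46.2 dB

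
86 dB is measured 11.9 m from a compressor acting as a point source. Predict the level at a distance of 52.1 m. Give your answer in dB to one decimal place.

73.2 dB

Spherical spreading from a point source gives a 20·log₁₀(r₂/r₁) drop.
L₂ = 86 − 20·log₁₀(52.1/11.9) = 86 − 12.826 = 73.17 dB.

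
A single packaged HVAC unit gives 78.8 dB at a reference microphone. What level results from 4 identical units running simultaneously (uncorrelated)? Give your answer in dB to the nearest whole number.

85 dB

With 4 equal, uncorrelated contributions the intensity is 4× that of one unit, giving a rise of 10·log₁₀ 4.
L_total = 78.8 + 10·log₁₀(4) = 78.8 + 6.021 = 84.82 dB.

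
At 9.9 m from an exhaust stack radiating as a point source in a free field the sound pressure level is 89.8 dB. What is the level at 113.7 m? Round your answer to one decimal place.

Point-source attenuation: ΔL = 20·log₁₀(r₂/r₁) = 20·log₁₀(113.7/9.9) = 21.203 dB.
L₂ = 89.8 − 20·log₁₀(113.7/9.9) = 89.8 − 21.203 = 68.60 dB.

68.6 dB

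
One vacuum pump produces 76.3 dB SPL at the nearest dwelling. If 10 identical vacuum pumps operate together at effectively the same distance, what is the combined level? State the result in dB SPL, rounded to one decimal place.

N identical incoherent sources raise the level by 10·log₁₀ N.
L_total = 76.3 + 10·log₁₀(10) = 76.3 + 10.000 = 86.30 dB SPL.

86.3 dB SPL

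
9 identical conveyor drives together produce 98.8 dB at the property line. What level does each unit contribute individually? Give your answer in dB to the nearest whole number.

89 dB

9 equal contributions raise the level by 10·log₁₀ 9 = 9.542 dB, so each unit alone gives 98.8 − 9.542.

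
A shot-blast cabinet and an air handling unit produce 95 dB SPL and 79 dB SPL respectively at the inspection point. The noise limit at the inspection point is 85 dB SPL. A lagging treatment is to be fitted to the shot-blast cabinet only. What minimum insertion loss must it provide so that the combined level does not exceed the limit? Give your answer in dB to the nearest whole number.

11 dB

Fixed contribution from the other source: Σ 10^(L/10) = 10^(79/10) = 7.943e+07 (79.00 dB SPL).
The limit corresponds to 10^(85/10) = 3.162e+08; subtracting the fixed part leaves 2.368e+08 for the shot-blast cabinet, i.e. 83.74 dB SPL.
Required insertion loss = 95 − 83.74 = 11.26 dB.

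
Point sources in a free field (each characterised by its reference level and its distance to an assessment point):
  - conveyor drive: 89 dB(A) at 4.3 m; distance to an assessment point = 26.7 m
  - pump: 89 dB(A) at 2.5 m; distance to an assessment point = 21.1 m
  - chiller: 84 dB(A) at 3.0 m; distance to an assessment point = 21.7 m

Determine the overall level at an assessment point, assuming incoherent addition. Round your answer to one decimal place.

75.6 dB(A)

Apply inverse-square spreading to bring every level to the receiver, then sum 10^(L/10).
conveyor drive: 89 − 20·log₁₀(26.7/4.3) = 89 − 15.86 = 73.14 dB(A).
pump: 89 − 20·log₁₀(21.1/2.5) = 89 − 18.53 = 70.47 dB(A).
chiller: 84 − 20·log₁₀(21.7/3.0) = 84 − 17.19 = 66.81 dB(A).
Σ 10^(L/10) = 3.655e+07 → L_total = 10·log₁₀(3.655e+07) = 75.63 dB(A).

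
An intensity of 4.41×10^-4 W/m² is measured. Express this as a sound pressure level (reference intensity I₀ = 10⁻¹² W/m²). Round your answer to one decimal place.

I/I₀ = 4.41×10^-4/10⁻¹² = 4.41×10^8, and L = 10·log₁₀(I/I₀).
L = 10·(0.6444 + 8) = 86.44 dB.

86.4 dB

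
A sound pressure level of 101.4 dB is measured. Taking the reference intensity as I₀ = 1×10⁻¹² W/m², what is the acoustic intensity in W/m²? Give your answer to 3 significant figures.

I/I₀ = 10^(101.4/10) = 1.38e+10, so I = 1.38e+10 × 10⁻¹² W/m².

0.0138 W/m²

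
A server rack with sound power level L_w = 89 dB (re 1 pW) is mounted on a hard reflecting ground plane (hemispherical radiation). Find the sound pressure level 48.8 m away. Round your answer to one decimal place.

47.2 dB

The power spreads over a hemisphere of area 2π·r², so L_p = L_w − 10·log₁₀(2π·r²).
2π·r² = 1.496e+04 m², 10·log₁₀ of that is 41.750 dB.
L_p = 89 − 41.750 = 47.25 dB.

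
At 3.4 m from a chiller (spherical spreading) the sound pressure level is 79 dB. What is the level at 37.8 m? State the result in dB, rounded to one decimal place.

Point-source attenuation: ΔL = 20·log₁₀(r₂/r₁) = 20·log₁₀(37.8/3.4) = 20.920 dB.
L₂ = 79 − 20·log₁₀(37.8/3.4) = 79 − 20.920 = 58.08 dB.

58.1 dB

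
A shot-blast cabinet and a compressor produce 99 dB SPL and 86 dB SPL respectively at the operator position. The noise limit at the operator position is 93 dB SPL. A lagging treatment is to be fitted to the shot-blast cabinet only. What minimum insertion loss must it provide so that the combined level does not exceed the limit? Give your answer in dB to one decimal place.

7.0 dB

Fixed contribution from the other source: Σ 10^(L/10) = 10^(86/10) = 3.981e+08 (86.00 dB SPL).
To meet 93 dB SPL overall, the treated shot-blast cabinet may contribute at most 10^(93/10) − 3.981e+08 = 1.597e+09, i.e. 92.03 dB SPL.
Required insertion loss = 99 − 92.03 = 6.97 dB.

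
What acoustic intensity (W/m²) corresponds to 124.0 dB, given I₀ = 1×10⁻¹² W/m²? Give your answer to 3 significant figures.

2.51 W/m²

L = 10·log₁₀(I/I₀) ⇒ I = I₀·10^(L/10) = 10⁻¹² × 10^12.40.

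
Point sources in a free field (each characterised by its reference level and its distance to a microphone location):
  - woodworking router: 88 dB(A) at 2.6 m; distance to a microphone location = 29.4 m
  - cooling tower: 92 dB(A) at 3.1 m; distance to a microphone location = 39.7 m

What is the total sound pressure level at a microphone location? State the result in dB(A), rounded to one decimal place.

71.6 dB(A)

Propagate each source to the receiver with L = L_ref − 20·log₁₀(r/r_ref), then add intensities.
woodworking router: 88 − 20·log₁₀(29.4/2.6) = 88 − 21.07 = 66.93 dB(A).
cooling tower: 92 − 20·log₁₀(39.7/3.1) = 92 − 22.15 = 69.85 dB(A).
Σ 10^(L/10) = 1.460e+07 → L_total = 10·log₁₀(1.460e+07) = 71.64 dB(A).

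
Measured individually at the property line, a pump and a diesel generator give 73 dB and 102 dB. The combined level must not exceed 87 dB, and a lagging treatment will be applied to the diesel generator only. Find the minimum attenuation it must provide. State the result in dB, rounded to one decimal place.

The untreated sources together contribute 10^(73/10) = 1.995e+07, i.e. 73.00 dB.
The limit corresponds to 10^(87/10) = 5.012e+08; subtracting the fixed part leaves 4.812e+08 for the diesel generator, i.e. 86.82 dB.
Required insertion loss = 102 − 86.82 = 15.18 dB.

15.2 dB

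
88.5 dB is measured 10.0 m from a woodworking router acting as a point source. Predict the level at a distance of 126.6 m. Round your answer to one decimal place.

66.5 dB

Point-source attenuation: ΔL = 20·log₁₀(r₂/r₁) = 20·log₁₀(126.6/10.0) = 22.049 dB.
L₂ = 88.5 − 20·log₁₀(126.6/10.0) = 88.5 − 22.049 = 66.45 dB.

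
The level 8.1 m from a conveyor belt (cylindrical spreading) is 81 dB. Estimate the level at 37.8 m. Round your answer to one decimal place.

For a line source, L₂ = L₁ − 10·log₁₀(r₂/r₁).
L₂ = 81 − 10·log₁₀(37.8/8.1) = 81 − 6.690 = 74.31 dB.

74.3 dB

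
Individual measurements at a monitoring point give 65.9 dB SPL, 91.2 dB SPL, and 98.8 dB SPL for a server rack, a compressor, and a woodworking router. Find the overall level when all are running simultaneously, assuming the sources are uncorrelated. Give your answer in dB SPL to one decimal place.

For uncorrelated sources the intensities add, so convert each level to linear form, sum, and take 10·log₁₀ of the total.
Σ 10^(L/10) = 10^(65.9/10) + 10^(91.2/10) + 10^(98.8/10) = 8.908e+09.
L_total = 10·log₁₀(8.908e+09) = 99.50 dB SPL.

99.5 dB SPL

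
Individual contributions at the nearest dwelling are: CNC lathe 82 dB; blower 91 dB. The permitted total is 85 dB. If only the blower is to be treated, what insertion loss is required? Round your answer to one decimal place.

The untreated sources together contribute 10^(82/10) = 1.585e+08, i.e. 82.00 dB.
To meet 85 dB overall, the treated blower may contribute at most 10^(85/10) − 1.585e+08 = 1.577e+08, i.e. 81.98 dB.
So the blower must be reduced from 91 to 81.98 dB: IL = 9.02 dB.

9.0 dB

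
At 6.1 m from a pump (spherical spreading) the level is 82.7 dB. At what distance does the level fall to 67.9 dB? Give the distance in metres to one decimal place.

The 14.8 dB drop corresponds to a distance ratio of 10^(14.8/20) for a point source.
r₂ = 6.1·10^((82.7−67.9)/20) = 6.1·10^(14.8/20) = 33.52 m.

33.5 m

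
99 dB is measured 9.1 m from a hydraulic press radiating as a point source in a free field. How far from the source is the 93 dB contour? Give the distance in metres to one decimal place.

Point-source spreading drops the level by 20·log₁₀(r₂/r₁); inverting, r₂/r₁ = 10^(ΔL/20).
r₂ = 9.1·10^((99−93)/20) = 9.1·10^(6.0/20) = 18.16 m.

18.2 m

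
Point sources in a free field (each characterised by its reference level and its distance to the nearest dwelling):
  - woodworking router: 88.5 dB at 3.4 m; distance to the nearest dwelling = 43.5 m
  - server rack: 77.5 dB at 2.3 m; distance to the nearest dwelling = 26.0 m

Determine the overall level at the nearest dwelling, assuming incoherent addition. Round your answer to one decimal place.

66.8 dB

Apply inverse-square spreading to bring every level to the receiver, then sum 10^(L/10).
woodworking router: 88.5 − 20·log₁₀(43.5/3.4) = 88.5 − 22.14 = 66.36 dB.
server rack: 77.5 − 20·log₁₀(26.0/2.3) = 77.5 − 21.06 = 56.44 dB.
Σ 10^(L/10) = 4.765e+06 → L_total = 10·log₁₀(4.765e+06) = 66.78 dB.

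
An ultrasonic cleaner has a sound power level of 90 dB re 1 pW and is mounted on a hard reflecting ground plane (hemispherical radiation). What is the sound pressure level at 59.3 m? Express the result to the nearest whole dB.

L_p = L_w − 10·log₁₀(2π·r²) with r = 59.3 m.
2π·r² = 2.209e+04 m², 10·log₁₀ of that is 43.443 dB.
L_p = 90 − 43.443 = 46.56 dB.

47 dB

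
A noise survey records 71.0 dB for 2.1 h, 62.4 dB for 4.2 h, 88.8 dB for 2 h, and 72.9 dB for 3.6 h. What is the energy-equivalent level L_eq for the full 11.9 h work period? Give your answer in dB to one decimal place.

81.3 dB

Weight each interval's intensity by its duration and average over T = 11.9 h:
Σ tᵢ·10^(Lᵢ/10) = 2.1·10^(71.0/10) + 4.2·10^(62.4/10) + 2·10^(88.8/10) + 3.6·10^(72.9/10) = 1.621e+09.
L_eq = 10·log₁₀(1.621e+09/11.9) = 81.34 dB.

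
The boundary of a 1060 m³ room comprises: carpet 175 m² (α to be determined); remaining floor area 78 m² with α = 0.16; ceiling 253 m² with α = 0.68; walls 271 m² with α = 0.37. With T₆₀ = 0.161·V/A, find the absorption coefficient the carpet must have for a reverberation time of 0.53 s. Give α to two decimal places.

Required total absorption A = 0.161·1060/0.53 = 322.00 m².
Absorption from the other surfaces = 78·0.16 + 253·0.68 + 271·0.37 = 284.79 m², so the carpet must supply 37.21 m² over 175 m².
α = 37.21/175 = 0.213.

0.21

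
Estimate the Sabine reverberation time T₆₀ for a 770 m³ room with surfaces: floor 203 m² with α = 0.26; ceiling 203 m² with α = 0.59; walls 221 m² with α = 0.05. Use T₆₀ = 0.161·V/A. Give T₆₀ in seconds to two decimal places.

0.68 s

A = Σ Sᵢαᵢ = 203·0.26 + 203·0.59 + 221·0.05 = 183.60 m².
T₆₀ = 0.161·V/A = 0.161·770/183.60 = 0.675 s.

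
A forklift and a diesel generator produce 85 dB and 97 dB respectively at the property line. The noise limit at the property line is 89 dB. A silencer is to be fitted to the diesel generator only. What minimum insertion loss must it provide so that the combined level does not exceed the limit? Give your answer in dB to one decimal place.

Everything except the diesel generator sums to 10^(85/10) = 3.162e+08 in linear terms, 85.00 dB.
To meet 89 dB overall, the treated diesel generator may contribute at most 10^(89/10) − 3.162e+08 = 4.781e+08, i.e. 86.80 dB.
So the diesel generator must be reduced from 97 to 86.80 dB: IL = 10.20 dB.

10.2 dB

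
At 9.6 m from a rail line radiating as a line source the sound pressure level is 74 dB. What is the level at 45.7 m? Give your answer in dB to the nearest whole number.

67 dB

Cylindrical spreading from a line source gives a 10·log₁₀(r₂/r₁) drop.
L₂ = 74 − 10·log₁₀(45.7/9.6) = 74 − 6.776 = 67.22 dB.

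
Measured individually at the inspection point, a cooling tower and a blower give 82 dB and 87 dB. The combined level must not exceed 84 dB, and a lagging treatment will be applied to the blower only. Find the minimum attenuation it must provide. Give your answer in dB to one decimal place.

7.3 dB

Everything except the blower sums to 10^(82/10) = 1.585e+08 in linear terms, 82.00 dB.
The limit corresponds to 10^(84/10) = 2.512e+08; subtracting the fixed part leaves 9.270e+07 for the blower, i.e. 79.67 dB.
Required insertion loss = 87 − 79.67 = 7.33 dB.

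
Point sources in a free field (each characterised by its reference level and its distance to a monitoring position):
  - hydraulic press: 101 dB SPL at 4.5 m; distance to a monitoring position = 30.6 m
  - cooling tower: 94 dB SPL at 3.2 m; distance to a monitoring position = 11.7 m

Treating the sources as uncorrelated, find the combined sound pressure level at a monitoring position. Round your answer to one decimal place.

86.6 dB SPL

Apply inverse-square spreading to bring every level to the receiver, then sum 10^(L/10).
hydraulic press: 101 − 20·log₁₀(30.6/4.5) = 101 − 16.65 = 84.35 dB SPL.
cooling tower: 94 − 20·log₁₀(11.7/3.2) = 94 − 11.26 = 82.74 dB SPL.
Σ 10^(L/10) = 4.602e+08 → L_total = 10·log₁₀(4.602e+08) = 86.63 dB SPL.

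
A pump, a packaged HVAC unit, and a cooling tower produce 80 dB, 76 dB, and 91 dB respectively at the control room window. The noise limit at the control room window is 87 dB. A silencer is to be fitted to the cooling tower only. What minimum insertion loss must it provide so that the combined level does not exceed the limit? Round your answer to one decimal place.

5.4 dB

Everything except the cooling tower sums to 10^(80/10) + 10^(76/10) = 1.398e+08 in linear terms, 81.46 dB.
To meet 87 dB overall, the treated cooling tower may contribute at most 10^(87/10) − 1.398e+08 = 3.614e+08, i.e. 85.58 dB.
So the cooling tower must be reduced from 91 to 85.58 dB: IL = 5.42 dB.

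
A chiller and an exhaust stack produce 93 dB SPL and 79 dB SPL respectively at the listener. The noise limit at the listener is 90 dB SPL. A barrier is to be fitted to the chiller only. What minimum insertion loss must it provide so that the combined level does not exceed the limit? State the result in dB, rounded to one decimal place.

Everything except the chiller sums to 10^(79/10) = 7.943e+07 in linear terms, 79.00 dB SPL.
The limit corresponds to 10^(90/10) = 1.000e+09; subtracting the fixed part leaves 9.206e+08 for the chiller, i.e. 89.64 dB SPL.
Required insertion loss = 93 − 89.64 = 3.36 dB.

3.4 dB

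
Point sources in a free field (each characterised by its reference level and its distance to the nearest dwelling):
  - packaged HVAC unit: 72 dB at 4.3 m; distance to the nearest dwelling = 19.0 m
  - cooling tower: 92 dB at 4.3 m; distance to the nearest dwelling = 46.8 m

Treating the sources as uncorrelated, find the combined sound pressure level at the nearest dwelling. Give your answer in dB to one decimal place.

71.5 dB

First find each source's level at the receiver (point-source: −20·log₁₀(r/r_ref)), then combine on an intensity basis.
packaged HVAC unit: 72 − 20·log₁₀(19.0/4.3) = 72 − 12.91 = 59.09 dB.
cooling tower: 92 − 20·log₁₀(46.8/4.3) = 92 − 20.74 = 71.26 dB.
Σ 10^(L/10) = 1.419e+07 → L_total = 10·log₁₀(1.419e+07) = 71.52 dB.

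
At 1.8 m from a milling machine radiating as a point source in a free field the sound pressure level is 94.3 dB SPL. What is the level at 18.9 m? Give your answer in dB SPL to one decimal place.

Spherical spreading from a point source gives a 20·log₁₀(r₂/r₁) drop.
L₂ = 94.3 − 20·log₁₀(18.9/1.8) = 94.3 − 20.424 = 73.88 dB SPL.

73.9 dB SPL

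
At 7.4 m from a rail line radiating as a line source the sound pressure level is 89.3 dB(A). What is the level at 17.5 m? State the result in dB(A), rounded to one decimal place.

Cylindrical spreading from a line source gives a 10·log₁₀(r₂/r₁) drop.
L₂ = 89.3 − 10·log₁₀(17.5/7.4) = 89.3 − 3.738 = 85.56 dB(A).

85.6 dB(A)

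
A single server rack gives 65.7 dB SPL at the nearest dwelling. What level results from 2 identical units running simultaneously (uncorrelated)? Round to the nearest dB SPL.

69 dB SPL

L_total = L₁ + 10·log₁₀ N for N identical incoherent sources.
L_total = 65.7 + 10·log₁₀(2) = 65.7 + 3.010 = 68.71 dB SPL.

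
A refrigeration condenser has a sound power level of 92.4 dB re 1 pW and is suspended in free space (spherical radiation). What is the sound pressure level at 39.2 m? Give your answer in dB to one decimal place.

49.5 dB

Free-field spherical radiation: L_p = L_w − 10·log₁₀(4π·r²), r = 39.2 m.
4π·r² = 1.931e+04 m², 10·log₁₀ of that is 42.858 dB.
L_p = 92.4 − 42.858 = 49.54 dB.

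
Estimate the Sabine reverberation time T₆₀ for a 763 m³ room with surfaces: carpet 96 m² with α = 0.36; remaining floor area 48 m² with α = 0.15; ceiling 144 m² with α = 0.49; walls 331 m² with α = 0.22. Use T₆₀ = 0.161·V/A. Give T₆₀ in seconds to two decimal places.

A = Σ Sᵢαᵢ = 96·0.36 + 48·0.15 + 144·0.49 + 331·0.22 = 185.14 m².
T₆₀ = 0.161 × 763 / 185.14 = 0.664 s.

0.66 s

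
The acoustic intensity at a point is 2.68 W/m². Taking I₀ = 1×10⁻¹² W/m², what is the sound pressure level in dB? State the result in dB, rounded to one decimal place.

Dividing by I₀ shifts the exponent by 12: I/I₀ = 2.68×10^12.
L = 10·(0.4281 + 12) = 124.28 dB.

124.3 dB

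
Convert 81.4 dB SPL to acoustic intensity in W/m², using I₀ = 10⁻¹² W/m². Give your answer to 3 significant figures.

L = 10·log₁₀(I/I₀) ⇒ I = I₀·10^(L/10) = 10⁻¹² × 10^8.14.

0.000138 W/m²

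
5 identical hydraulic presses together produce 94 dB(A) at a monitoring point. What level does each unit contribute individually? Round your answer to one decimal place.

87.0 dB(A)

5 equal contributions raise the level by 10·log₁₀ 5 = 6.990 dB, so each unit alone gives 94 − 6.990.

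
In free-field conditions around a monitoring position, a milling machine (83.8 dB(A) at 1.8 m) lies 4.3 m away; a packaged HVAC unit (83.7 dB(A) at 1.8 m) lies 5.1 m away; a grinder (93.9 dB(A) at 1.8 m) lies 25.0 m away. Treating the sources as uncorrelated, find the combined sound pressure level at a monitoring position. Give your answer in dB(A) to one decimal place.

79.2 dB(A)

Propagate each source to the receiver with L = L_ref − 20·log₁₀(r/r_ref), then add intensities.
milling machine: 83.8 − 20·log₁₀(4.3/1.8) = 83.8 − 7.56 = 76.24 dB(A).
packaged HVAC unit: 83.7 − 20·log₁₀(5.1/1.8) = 83.7 − 9.05 = 74.65 dB(A).
grinder: 93.9 − 20·log₁₀(25.0/1.8) = 93.9 − 22.85 = 71.05 dB(A).
Σ 10^(L/10) = 8.396e+07 → L_total = 10·log₁₀(8.396e+07) = 79.24 dB(A).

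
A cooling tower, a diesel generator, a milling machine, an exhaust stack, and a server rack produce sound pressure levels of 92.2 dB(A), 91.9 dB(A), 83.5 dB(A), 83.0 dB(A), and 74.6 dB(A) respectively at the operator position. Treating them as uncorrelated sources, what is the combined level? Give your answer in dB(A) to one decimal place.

Incoherent sources combine by intensity addition: L_total = 10·log₁₀(Σ 10^(L_i/10)).
Σ 10^(L/10) = 10^(92.2/10) + 10^(91.9/10) + 10^(83.5/10) + 10^(83.0/10) + 10^(74.6/10) = 3.661e+09.
L_total = 10·log₁₀(3.661e+09) = 95.64 dB(A).

95.6 dB(A)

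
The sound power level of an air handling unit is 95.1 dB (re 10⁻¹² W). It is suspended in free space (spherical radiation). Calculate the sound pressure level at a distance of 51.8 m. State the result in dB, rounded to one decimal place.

The power spreads over a sphere of area 4π·r², so L_p = L_w − 10·log₁₀(4π·r²).
4π·r² = 3.372e+04 m², 10·log₁₀ of that is 45.279 dB.
L_p = 95.1 − 45.279 = 49.82 dB.

49.8 dB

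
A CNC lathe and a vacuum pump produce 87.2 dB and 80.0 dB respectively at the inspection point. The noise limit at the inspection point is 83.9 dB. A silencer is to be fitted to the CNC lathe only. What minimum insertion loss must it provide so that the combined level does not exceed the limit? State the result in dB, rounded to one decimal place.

5.6 dB

Fixed contribution from the other source: Σ 10^(L/10) = 10^(80.0/10) = 1.000e+08 (80.00 dB).
The limit corresponds to 10^(83.9/10) = 2.455e+08; subtracting the fixed part leaves 1.455e+08 for the CNC lathe, i.e. 81.63 dB.
So the CNC lathe must be reduced from 87.2 to 81.63 dB: IL = 5.57 dB.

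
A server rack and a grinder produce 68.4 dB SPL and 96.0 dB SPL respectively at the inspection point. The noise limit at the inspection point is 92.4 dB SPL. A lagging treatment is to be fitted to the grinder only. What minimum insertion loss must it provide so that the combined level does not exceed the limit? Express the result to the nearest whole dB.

Fixed contribution from the other source: Σ 10^(L/10) = 10^(68.4/10) = 6.918e+06 (68.40 dB SPL).
To meet 92.4 dB SPL overall, the treated grinder may contribute at most 10^(92.4/10) − 6.918e+06 = 1.731e+09, i.e. 92.38 dB SPL.
Required insertion loss = 96.0 − 92.38 = 3.62 dB.

4 dB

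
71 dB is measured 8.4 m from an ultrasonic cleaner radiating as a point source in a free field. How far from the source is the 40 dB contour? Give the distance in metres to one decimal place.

For a point source L₁ − L₂ = 20·log₁₀(r₂/r₁), so r₂ = r₁·10^((L₁−L₂)/20).
r₂ = 8.4·10^((71−40)/20) = 8.4·10^(31.0/20) = 298.04 m.

298.0 m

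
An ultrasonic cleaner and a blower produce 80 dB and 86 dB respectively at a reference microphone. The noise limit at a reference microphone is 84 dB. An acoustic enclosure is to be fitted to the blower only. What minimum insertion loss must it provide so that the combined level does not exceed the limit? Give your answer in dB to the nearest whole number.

The untreated sources together contribute 10^(80/10) = 1.000e+08, i.e. 80.00 dB.
The limit corresponds to 10^(84/10) = 2.512e+08; subtracting the fixed part leaves 1.512e+08 for the blower, i.e. 81.80 dB.
Required insertion loss = 86 − 81.80 = 4.20 dB.

4 dB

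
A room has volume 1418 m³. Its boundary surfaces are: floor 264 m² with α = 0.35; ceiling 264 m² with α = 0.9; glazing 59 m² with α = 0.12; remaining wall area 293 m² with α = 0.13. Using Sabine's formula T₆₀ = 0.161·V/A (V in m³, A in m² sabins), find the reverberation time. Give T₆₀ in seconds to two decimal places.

A = Σ Sᵢαᵢ = 264·0.35 + 264·0.9 + 59·0.12 + 293·0.13 = 375.17 m².
T₆₀ = 0.161·V/A = 0.161·1418/375.17 = 0.609 s.

0.61 s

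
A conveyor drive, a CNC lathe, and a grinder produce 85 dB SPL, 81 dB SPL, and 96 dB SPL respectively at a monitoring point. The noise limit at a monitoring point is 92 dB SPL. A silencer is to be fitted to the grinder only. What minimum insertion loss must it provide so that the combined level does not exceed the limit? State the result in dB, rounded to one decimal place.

5.4 dB

Everything except the grinder sums to 10^(85/10) + 10^(81/10) = 4.421e+08 in linear terms, 86.46 dB SPL.
The limit corresponds to 10^(92/10) = 1.585e+09; subtracting the fixed part leaves 1.143e+09 for the grinder, i.e. 90.58 dB SPL.
So the grinder must be reduced from 96 to 90.58 dB SPL: IL = 5.42 dB.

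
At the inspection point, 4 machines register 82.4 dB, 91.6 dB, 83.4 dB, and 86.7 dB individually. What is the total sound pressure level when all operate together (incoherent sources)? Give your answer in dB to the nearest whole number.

For uncorrelated sources the intensities add, so convert each level to linear form, sum, and take 10·log₁₀ of the total.
Σ 10^(L/10) = 10^(82.4/10) + 10^(91.6/10) + 10^(83.4/10) + 10^(86.7/10) = 2.306e+09.
L_total = 10·log₁₀(2.306e+09) = 93.63 dB.

94 dB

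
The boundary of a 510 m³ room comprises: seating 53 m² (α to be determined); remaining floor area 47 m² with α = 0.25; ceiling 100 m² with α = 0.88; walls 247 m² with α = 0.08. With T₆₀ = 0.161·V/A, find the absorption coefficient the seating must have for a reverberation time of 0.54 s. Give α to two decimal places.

A = 0.161·V/T₆₀ = 0.161·510/0.54 = 152.06 m² sabins.
Absorption from the other surfaces = 47·0.25 + 100·0.88 + 247·0.08 = 119.51 m², so the seating must supply 32.55 m² over 53 m².
α = 32.55/53 = 0.614.

0.61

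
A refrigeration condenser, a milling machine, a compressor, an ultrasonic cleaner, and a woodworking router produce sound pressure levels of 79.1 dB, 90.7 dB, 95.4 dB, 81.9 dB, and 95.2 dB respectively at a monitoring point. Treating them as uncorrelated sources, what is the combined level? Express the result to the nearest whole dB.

99 dB

Incoherent sources combine by intensity addition: L_total = 10·log₁₀(Σ 10^(L_i/10)).
Σ 10^(L/10) = 10^(79.1/10) + 10^(90.7/10) + 10^(95.4/10) + 10^(81.9/10) + 10^(95.2/10) = 8.190e+09.
L_total = 10·log₁₀(8.190e+09) = 99.13 dB.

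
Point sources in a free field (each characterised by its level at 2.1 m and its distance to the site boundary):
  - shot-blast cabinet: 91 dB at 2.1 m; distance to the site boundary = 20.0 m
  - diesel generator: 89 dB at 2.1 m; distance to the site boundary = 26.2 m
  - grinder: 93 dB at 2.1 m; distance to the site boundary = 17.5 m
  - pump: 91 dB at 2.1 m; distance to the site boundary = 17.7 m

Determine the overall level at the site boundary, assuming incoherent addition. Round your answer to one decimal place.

Propagate each source to the receiver with L = L_ref − 20·log₁₀(r/r_ref), then add intensities.
shot-blast cabinet: 91 − 20·log₁₀(20.0/2.1) = 91 − 19.58 = 71.42 dB.
diesel generator: 89 − 20·log₁₀(26.2/2.1) = 89 − 21.92 = 67.08 dB.
grinder: 93 − 20·log₁₀(17.5/2.1) = 93 − 18.42 = 74.58 dB.
pump: 91 − 20·log₁₀(17.7/2.1) = 91 − 18.52 = 72.48 dB.
Σ 10^(L/10) = 6.544e+07 → L_total = 10·log₁₀(6.544e+07) = 78.16 dB.

78.2 dB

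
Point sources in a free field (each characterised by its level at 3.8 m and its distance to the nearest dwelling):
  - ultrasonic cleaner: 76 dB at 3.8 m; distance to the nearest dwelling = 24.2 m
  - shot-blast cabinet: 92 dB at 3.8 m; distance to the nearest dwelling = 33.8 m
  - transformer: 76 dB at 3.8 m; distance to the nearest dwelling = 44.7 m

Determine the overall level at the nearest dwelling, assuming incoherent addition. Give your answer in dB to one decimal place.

Propagate each source to the receiver with L = L_ref − 20·log₁₀(r/r_ref), then add intensities.
ultrasonic cleaner: 76 − 20·log₁₀(24.2/3.8) = 76 − 16.08 = 59.92 dB.
shot-blast cabinet: 92 − 20·log₁₀(33.8/3.8) = 92 − 18.98 = 73.02 dB.
transformer: 76 − 20·log₁₀(44.7/3.8) = 76 − 21.41 = 54.59 dB.
Σ 10^(L/10) = 2.130e+07 → L_total = 10·log₁₀(2.130e+07) = 73.28 dB.

73.3 dB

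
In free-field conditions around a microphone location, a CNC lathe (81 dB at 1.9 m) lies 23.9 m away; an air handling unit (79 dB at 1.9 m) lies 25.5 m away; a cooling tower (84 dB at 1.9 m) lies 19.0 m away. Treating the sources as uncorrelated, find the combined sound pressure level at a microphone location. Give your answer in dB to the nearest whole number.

First find each source's level at the receiver (point-source: −20·log₁₀(r/r_ref)), then combine on an intensity basis.
CNC lathe: 81 − 20·log₁₀(23.9/1.9) = 81 − 21.99 = 59.01 dB.
air handling unit: 79 − 20·log₁₀(25.5/1.9) = 79 − 22.56 = 56.44 dB.
cooling tower: 84 − 20·log₁₀(19.0/1.9) = 84 − 20.00 = 64.00 dB.
Σ 10^(L/10) = 3.749e+06 → L_total = 10·log₁₀(3.749e+06) = 65.74 dB.

66 dB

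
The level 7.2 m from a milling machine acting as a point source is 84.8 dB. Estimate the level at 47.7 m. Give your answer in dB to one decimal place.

68.4 dB

Spherical spreading from a point source gives a 20·log₁₀(r₂/r₁) drop.
L₂ = 84.8 − 20·log₁₀(47.7/7.2) = 84.8 − 16.424 = 68.38 dB.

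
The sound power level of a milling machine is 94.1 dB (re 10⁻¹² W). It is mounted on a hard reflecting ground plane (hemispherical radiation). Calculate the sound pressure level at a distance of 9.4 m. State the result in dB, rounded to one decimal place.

66.7 dB

The power spreads over a hemisphere of area 2π·r², so L_p = L_w − 10·log₁₀(2π·r²).
2π·r² = 555.2 m², 10·log₁₀ of that is 27.444 dB.
L_p = 94.1 − 27.444 = 66.66 dB.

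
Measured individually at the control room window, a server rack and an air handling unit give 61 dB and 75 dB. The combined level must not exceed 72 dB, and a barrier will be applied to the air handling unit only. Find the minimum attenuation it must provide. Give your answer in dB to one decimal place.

Everything except the air handling unit sums to 10^(61/10) = 1.259e+06 in linear terms, 61.00 dB.
The limit corresponds to 10^(72/10) = 1.585e+07; subtracting the fixed part leaves 1.459e+07 for the air handling unit, i.e. 71.64 dB.
Required insertion loss = 75 − 71.64 = 3.36 dB.

3.4 dB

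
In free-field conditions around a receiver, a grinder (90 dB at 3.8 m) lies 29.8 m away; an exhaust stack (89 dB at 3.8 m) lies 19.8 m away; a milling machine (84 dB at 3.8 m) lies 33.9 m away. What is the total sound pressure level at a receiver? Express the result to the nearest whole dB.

77 dB

Apply inverse-square spreading to bring every level to the receiver, then sum 10^(L/10).
grinder: 90 − 20·log₁₀(29.8/3.8) = 90 − 17.89 = 72.11 dB.
exhaust stack: 89 − 20·log₁₀(19.8/3.8) = 89 − 14.34 = 74.66 dB.
milling machine: 84 − 20·log₁₀(33.9/3.8) = 84 − 19.01 = 64.99 dB.
Σ 10^(L/10) = 4.867e+07 → L_total = 10·log₁₀(4.867e+07) = 76.87 dB.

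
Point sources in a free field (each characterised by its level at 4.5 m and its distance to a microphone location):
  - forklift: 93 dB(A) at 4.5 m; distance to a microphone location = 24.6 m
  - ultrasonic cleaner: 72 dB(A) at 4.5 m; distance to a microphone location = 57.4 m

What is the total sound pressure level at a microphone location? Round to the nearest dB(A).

78 dB(A)

Propagate each source to the receiver with L = L_ref − 20·log₁₀(r/r_ref), then add intensities.
forklift: 93 − 20·log₁₀(24.6/4.5) = 93 − 14.75 = 78.25 dB(A).
ultrasonic cleaner: 72 − 20·log₁₀(57.4/4.5) = 72 − 22.11 = 49.89 dB(A).
Σ 10^(L/10) = 6.686e+07 → L_total = 10·log₁₀(6.686e+07) = 78.25 dB(A).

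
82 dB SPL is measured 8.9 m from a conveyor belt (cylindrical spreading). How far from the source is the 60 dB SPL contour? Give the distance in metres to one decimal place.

The 22.0 dB drop corresponds to a distance ratio of 10^(22.0/10) for a line source.
r₂ = 8.9·10^((82−60)/10) = 8.9·10^(22.0/10) = 1410.55 m.

1410.6 m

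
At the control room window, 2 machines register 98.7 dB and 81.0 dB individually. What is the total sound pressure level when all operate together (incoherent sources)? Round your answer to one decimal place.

98.8 dB

Incoherent sources combine by intensity addition: L_total = 10·log₁₀(Σ 10^(L_i/10)).
Σ 10^(L/10) = 10^(98.7/10) + 10^(81.0/10) = 7.539e+09.
L_total = 10·log₁₀(7.539e+09) = 98.77 dB.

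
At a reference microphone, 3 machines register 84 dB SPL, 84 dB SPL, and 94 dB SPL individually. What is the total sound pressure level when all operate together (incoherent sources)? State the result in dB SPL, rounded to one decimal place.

For uncorrelated sources the intensities add, so convert each level to linear form, sum, and take 10·log₁₀ of the total.
Σ 10^(L/10) = 10^(84/10) + 10^(84/10) + 10^(94/10) = 3.014e+09.
L_total = 10·log₁₀(3.014e+09) = 94.79 dB SPL.

94.8 dB SPL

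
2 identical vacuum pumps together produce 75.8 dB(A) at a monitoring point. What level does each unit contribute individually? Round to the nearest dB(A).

73 dB(A)

Dividing the total intensity by 2 lowers the level by 10·log₁₀ 2 = 3.010 dB: L₁ = 75.8 − 3.010.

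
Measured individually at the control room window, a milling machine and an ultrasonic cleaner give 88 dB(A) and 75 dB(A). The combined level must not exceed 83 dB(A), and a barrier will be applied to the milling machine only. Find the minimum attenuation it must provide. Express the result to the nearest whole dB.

Fixed contribution from the other source: Σ 10^(L/10) = 10^(75/10) = 3.162e+07 (75.00 dB(A)).
To meet 83 dB(A) overall, the treated milling machine may contribute at most 10^(83/10) − 3.162e+07 = 1.679e+08, i.e. 82.25 dB(A).
So the milling machine must be reduced from 88 to 82.25 dB(A): IL = 5.75 dB.

6 dB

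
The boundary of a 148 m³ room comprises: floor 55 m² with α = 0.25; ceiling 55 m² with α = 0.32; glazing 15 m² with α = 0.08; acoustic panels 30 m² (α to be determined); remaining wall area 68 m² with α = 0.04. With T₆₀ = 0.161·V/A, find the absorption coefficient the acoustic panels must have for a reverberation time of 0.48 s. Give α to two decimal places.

Required total absorption A = 0.161·148/0.48 = 49.64 m².
Absorption from the other surfaces = 55·0.25 + 55·0.32 + 15·0.08 + 68·0.04 = 35.27 m², so the acoustic panels must supply 14.37 m² over 30 m².
α = 14.37/30 = 0.479.

0.48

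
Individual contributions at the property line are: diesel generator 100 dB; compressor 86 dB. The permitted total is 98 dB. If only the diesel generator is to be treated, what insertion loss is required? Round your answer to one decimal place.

2.3 dB

Fixed contribution from the other source: Σ 10^(L/10) = 10^(86/10) = 3.981e+08 (86.00 dB).
The limit corresponds to 10^(98/10) = 6.310e+09; subtracting the fixed part leaves 5.911e+09 for the diesel generator, i.e. 97.72 dB.
Required insertion loss = 100 − 97.72 = 2.28 dB.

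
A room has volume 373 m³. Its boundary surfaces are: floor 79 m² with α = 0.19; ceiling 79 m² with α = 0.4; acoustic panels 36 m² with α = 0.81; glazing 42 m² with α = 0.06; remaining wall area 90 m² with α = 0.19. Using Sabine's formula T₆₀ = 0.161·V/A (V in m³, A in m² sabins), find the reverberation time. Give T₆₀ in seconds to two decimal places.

0.63 s

A = Σ Sᵢαᵢ = 79·0.19 + 79·0.4 + 36·0.81 + 42·0.06 + 90·0.19 = 95.39 m².
T₆₀ = 0.161·V/A = 0.161·373/95.39 = 0.630 s.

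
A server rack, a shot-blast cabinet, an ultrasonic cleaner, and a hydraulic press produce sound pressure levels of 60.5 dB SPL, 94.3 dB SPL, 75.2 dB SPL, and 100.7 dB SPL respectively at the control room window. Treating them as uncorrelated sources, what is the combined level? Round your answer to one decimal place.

Incoherent sources combine by intensity addition: L_total = 10·log₁₀(Σ 10^(L_i/10)).
Σ 10^(L/10) = 10^(60.5/10) + 10^(94.3/10) + 10^(75.2/10) + 10^(100.7/10) = 1.447e+10.
L_total = 10·log₁₀(1.447e+10) = 101.61 dB SPL.

101.6 dB SPL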